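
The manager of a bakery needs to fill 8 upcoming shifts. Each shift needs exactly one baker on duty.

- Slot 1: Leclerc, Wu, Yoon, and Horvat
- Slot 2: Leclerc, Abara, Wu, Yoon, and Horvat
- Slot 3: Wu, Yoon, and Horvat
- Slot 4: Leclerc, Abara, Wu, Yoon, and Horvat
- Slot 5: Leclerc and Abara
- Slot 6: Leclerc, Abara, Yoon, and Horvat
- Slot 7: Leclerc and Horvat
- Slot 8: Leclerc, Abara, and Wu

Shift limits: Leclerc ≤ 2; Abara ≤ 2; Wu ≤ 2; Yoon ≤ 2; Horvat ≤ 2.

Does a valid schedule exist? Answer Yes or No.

One valid schedule: Slot 1→Wu, Slot 2→Yoon, Slot 3→Wu, Slot 4→Yoon, Slot 5→Leclerc, Slot 6→Abara, Slot 7→Leclerc, Slot 8→Abara.
Loads: Leclerc 2/2, Abara 2/2, Wu 2/2, Yoon 2/2, Horvat 0/2 — all within limits.

Yes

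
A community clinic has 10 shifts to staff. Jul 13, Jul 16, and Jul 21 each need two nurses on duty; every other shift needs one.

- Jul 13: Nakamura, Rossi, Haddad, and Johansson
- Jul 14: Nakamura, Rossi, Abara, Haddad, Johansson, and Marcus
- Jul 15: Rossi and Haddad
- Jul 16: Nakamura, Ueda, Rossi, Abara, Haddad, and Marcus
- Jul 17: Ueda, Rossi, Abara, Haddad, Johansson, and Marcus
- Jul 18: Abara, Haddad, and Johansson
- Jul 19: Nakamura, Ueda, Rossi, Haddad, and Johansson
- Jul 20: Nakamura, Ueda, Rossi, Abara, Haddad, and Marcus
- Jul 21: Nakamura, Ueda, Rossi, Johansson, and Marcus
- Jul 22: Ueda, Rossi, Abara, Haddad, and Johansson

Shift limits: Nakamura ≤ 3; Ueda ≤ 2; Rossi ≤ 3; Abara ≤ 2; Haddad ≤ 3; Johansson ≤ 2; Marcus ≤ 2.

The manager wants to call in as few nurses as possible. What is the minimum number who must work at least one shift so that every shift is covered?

5

13 slots to fill and no one can take more than 3, so at least ⌈13/3⌉ = 5 nurses are needed.
Nakamura, Ueda, Rossi, Abara, and Haddad alone can cover everything: Jul 13→Nakamura+Rossi, Jul 14→Nakamura, Jul 15→Rossi, Jul 16→Abara+Haddad, Jul 17→Ueda, Jul 18→Abara, Jul 19→Rossi, Jul 20→Haddad, Jul 21→Nakamura+Ueda, Jul 22→Haddad.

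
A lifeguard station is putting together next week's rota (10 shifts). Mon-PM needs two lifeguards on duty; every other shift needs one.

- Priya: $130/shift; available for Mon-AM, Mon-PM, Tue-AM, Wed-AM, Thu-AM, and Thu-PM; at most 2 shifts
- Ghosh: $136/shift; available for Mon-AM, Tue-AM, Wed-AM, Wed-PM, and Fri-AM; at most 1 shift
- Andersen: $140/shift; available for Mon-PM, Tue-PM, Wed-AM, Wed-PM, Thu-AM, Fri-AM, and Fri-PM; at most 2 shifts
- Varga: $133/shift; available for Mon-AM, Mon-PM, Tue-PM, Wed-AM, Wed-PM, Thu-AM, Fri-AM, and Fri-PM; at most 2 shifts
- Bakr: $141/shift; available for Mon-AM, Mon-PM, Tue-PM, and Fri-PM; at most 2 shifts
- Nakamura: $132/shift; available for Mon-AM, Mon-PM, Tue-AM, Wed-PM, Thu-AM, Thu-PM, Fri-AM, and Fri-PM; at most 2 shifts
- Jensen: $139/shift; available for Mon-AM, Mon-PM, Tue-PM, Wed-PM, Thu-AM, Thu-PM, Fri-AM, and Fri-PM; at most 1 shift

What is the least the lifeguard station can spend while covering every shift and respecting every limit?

Picking the cheapest available lifeguard for each shift independently would cost $1441, but that ignores the shift limits.
An optimal schedule: Mon-AM→Jensen, Mon-PM→Andersen+Bakr, Tue-AM→Priya, Tue-PM→Varga, Wed-AM→Varga, Wed-PM→Nakamura, Thu-AM→Nakamura, Thu-PM→Priya, Fri-AM→Ghosh, Fri-PM→Andersen.
Total: 139 + 140 + 141 + 130 + 133 + 133 + 132 + 132 + 130 + 136 + 140 = $1486.

$1486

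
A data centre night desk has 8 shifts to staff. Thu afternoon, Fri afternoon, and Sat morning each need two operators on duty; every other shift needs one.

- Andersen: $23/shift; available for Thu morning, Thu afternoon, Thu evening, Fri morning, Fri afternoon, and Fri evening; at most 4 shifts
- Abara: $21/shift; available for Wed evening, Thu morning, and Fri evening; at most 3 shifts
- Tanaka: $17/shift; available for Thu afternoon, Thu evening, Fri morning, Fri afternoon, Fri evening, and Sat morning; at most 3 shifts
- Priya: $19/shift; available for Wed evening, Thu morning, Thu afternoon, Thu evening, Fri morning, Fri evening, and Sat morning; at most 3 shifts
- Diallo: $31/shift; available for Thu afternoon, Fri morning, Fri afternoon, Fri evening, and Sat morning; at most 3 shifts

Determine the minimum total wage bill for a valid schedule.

$217

Picking the cheapest available operator for each shift independently would cost $201, but that ignores the shift limits.
An optimal schedule: Wed evening→Abara, Thu morning→Abara, Thu afternoon→Priya+Andersen, Thu evening→Tanaka, Fri morning→Priya, Fri afternoon→Tanaka+Andersen, Fri evening→Abara, Sat morning→Tanaka+Priya.
Total: 21 + 21 + 19 + 23 + 17 + 19 + 17 + 23 + 21 + 17 + 19 = $217.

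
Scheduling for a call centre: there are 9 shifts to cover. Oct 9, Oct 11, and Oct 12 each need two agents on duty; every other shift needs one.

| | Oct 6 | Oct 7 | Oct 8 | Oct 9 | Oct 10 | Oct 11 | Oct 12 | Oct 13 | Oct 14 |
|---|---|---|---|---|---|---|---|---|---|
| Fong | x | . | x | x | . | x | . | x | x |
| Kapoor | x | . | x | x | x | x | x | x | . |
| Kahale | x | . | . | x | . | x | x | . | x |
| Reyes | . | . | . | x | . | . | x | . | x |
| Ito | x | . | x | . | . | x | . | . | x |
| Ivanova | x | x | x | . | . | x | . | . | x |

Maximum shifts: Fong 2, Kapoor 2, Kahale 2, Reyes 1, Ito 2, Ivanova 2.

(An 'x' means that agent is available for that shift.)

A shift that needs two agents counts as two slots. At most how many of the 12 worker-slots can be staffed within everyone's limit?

Total capacity across all agents is 2+2+2+1+2+2 = 11, and 12 slots are needed, so at most 11 can be filled.
An assignment achieving 11: Oct 6→Ito, Oct 7→Ivanova, Oct 8→Fong, Oct 9→Kahale+Reyes, Oct 10→Kapoor, Oct 11→Ito+Ivanova, Oct 12→Kapoor+Kahale, Oct 13→Fong.
Loads: Fong 2/2, Kapoor 2/2, Kahale 2/2, Reyes 1/1, Ito 2/2, Ivanova 2/2.

11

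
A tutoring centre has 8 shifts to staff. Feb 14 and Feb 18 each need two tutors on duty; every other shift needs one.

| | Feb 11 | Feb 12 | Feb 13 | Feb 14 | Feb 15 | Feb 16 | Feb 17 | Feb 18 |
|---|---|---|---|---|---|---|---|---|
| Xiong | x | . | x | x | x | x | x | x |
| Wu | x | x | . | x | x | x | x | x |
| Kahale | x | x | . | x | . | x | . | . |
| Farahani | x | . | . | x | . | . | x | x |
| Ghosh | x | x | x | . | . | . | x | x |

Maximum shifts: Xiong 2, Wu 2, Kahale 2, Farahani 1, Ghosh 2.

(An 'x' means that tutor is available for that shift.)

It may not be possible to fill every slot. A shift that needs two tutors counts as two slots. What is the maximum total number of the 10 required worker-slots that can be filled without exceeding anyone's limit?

Total capacity across all tutors is 2+2+2+1+2 = 9, and 10 slots are needed, so at most 9 can be filled.
An assignment achieving 9: Feb 11→Kahale, Feb 12→Wu, Feb 13→Xiong, Feb 14→Kahale+Farahani, Feb 15→Xiong, Feb 16→Wu, Feb 17→Ghosh, Feb 18→Ghosh.
Loads: Xiong 2/2, Wu 2/2, Kahale 2/2, Farahani 1/1, Ghosh 2/2.

9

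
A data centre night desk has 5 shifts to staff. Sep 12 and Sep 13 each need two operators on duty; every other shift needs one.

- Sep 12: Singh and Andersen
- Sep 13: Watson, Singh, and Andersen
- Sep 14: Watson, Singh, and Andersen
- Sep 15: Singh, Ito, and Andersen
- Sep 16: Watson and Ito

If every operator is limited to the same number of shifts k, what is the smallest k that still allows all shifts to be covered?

With 4 operators and 7 worker-slots to fill, someone must work at least ⌈7/4⌉ = 2 shifts, so k ≥ 2.
k = 2 works: Sep 12→Singh+Andersen, Sep 13→Watson+Singh, Sep 14→Andersen, Sep 15→Ito, Sep 16→Watson.
Loads: Watson 2, Singh 2, Ito 1, Andersen 2 — all ≤ 2.

2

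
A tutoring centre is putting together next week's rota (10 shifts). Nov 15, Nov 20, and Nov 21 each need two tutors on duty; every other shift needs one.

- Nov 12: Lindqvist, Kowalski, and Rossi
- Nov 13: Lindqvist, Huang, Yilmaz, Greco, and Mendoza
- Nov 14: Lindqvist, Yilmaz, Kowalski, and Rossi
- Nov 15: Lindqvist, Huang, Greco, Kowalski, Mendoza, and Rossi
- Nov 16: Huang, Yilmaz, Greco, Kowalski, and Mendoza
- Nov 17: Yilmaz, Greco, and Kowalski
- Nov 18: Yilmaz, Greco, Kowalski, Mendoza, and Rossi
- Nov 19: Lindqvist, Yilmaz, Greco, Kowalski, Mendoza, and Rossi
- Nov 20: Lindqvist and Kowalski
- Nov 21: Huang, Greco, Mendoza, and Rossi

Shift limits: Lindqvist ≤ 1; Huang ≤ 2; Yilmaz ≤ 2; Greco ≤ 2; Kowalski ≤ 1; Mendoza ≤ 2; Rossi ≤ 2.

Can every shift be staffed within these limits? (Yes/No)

Total capacity is 1+2+2+2+1+2+2 = 12 but 13 worker-slots are needed — infeasible.

No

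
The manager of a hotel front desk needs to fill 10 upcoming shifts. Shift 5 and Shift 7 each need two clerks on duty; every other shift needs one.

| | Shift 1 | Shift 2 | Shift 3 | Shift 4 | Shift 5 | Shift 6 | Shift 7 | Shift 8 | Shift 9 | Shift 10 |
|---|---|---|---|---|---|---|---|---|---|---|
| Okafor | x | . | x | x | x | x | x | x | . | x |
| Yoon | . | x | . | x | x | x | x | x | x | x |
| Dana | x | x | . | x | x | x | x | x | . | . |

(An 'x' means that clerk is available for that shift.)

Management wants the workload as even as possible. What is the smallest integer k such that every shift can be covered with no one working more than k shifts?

4

With 3 clerks and 12 worker-slots to fill, someone must work at least ⌈12/3⌉ = 4 shifts, so k ≥ 4.
k = 4 works: Shift 1→Okafor, Shift 2→Yoon, Shift 3→Okafor, Shift 4→Okafor, Shift 5→Yoon+Dana, Shift 6→Dana, Shift 7→Yoon+Dana, Shift 8→Dana, Shift 9→Yoon, Shift 10→Okafor.
Loads: Okafor 4, Yoon 4, Dana 4 — all ≤ 4.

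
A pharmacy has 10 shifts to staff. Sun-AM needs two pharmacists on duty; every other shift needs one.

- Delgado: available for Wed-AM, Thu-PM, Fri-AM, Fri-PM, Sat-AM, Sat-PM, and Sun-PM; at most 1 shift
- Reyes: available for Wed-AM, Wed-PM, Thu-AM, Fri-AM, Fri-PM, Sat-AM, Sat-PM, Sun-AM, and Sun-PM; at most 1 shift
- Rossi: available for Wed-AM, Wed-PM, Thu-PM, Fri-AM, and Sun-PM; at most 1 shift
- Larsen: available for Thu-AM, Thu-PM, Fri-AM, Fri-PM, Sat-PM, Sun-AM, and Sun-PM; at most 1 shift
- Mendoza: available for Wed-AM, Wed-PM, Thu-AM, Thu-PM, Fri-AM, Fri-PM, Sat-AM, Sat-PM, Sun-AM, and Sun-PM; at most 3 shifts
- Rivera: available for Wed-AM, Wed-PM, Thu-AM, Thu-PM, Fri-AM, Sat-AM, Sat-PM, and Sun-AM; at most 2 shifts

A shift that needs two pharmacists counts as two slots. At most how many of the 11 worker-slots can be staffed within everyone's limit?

9

Total capacity across all pharmacists is 1+1+1+1+3+2 = 9, and 11 slots are needed, so at most 9 can be filled.
An assignment achieving 9: Wed-AM→Rossi, Wed-PM→Reyes, Thu-AM→Larsen, Thu-PM→Mendoza, Fri-PM→Delgado, Sat-AM→Mendoza, Sat-PM→Rivera, Sun-AM→Mendoza+Rivera.
Loads: Delgado 1/1, Reyes 1/1, Rossi 1/1, Larsen 1/1, Mendoza 3/3, Rivera 2/2.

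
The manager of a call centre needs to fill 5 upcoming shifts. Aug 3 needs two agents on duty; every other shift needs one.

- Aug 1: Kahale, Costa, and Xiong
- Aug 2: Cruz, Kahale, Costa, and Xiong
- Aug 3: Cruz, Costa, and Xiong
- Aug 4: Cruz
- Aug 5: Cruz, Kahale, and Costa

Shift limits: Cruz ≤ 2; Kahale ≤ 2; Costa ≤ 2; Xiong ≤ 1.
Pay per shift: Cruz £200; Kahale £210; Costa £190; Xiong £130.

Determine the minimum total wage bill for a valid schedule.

Aug 4 can only be covered by Cruz, so that assignment is forced.
Picking the cheapest available agent for each shift independently would cost £970, but that ignores the shift limits.
An optimal schedule: Aug 1→Xiong, Aug 2→Kahale, Aug 3→Costa+Cruz, Aug 4→Cruz, Aug 5→Costa.
Total: 130 + 210 + 190 + 200 + 200 + 190 = £1120.

£1120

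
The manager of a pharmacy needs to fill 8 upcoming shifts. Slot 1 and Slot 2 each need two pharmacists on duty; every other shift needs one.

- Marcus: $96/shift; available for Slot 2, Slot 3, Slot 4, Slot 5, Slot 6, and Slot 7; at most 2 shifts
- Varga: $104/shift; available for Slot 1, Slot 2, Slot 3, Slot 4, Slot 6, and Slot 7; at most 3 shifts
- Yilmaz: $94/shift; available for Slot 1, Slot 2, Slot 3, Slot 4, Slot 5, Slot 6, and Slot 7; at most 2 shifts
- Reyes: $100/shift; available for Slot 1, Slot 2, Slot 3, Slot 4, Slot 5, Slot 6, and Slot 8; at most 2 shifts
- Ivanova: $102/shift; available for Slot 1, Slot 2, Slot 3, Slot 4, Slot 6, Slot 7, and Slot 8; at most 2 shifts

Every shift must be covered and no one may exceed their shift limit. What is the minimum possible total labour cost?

Picking the cheapest available pharmacist for each shift independently would cost $954, but that ignores the shift limits.
An optimal schedule: Slot 1→Ivanova+Varga, Slot 2→Ivanova+Varga, Slot 3→Marcus, Slot 4→Marcus, Slot 5→Yilmaz, Slot 6→Reyes, Slot 7→Yilmaz, Slot 8→Reyes.
Total: 102 + 104 + 102 + 104 + 96 + 96 + 94 + 100 + 94 + 100 = $992.

$992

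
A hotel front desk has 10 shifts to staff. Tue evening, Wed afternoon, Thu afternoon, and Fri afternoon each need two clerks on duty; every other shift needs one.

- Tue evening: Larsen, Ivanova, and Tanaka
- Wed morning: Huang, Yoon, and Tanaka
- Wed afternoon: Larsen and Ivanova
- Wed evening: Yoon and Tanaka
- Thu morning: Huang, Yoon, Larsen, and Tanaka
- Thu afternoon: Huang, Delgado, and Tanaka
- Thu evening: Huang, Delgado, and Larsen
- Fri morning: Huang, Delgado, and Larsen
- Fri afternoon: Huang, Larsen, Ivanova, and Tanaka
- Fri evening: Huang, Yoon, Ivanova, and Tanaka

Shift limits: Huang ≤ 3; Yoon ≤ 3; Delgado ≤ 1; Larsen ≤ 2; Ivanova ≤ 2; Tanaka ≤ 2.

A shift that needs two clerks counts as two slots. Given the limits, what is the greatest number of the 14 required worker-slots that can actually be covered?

13

Total capacity across all clerks is 3+3+1+2+2+2 = 13, and 14 slots are needed, so at most 13 can be filled.
An assignment achieving 13: Tue evening→Larsen+Ivanova, Wed morning→Huang, Wed afternoon→Larsen+Ivanova, Wed evening→Yoon, Thu morning→Yoon, Thu afternoon→Huang+Tanaka, Thu evening→Huang, Fri morning→Delgado, Fri afternoon→Tanaka, Fri evening→Yoon.
Loads: Huang 3/3, Yoon 3/3, Delgado 1/1, Larsen 2/2, Ivanova 2/2, Tanaka 2/2.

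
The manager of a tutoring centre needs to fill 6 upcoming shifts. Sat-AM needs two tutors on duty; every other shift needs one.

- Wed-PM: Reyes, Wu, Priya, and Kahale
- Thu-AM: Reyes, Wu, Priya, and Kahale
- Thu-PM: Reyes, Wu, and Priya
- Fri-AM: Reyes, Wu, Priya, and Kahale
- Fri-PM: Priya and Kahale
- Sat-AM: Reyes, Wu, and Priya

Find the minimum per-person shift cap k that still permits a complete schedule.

With 4 tutors and 7 worker-slots to fill, someone must work at least ⌈7/4⌉ = 2 shifts, so k ≥ 2.
k = 2 works: Wed-PM→Wu, Thu-AM→Priya, Thu-PM→Reyes, Fri-AM→Kahale, Fri-PM→Priya, Sat-AM→Reyes+Wu.
Loads: Reyes 2, Wu 2, Priya 2, Kahale 1 — all ≤ 2.

2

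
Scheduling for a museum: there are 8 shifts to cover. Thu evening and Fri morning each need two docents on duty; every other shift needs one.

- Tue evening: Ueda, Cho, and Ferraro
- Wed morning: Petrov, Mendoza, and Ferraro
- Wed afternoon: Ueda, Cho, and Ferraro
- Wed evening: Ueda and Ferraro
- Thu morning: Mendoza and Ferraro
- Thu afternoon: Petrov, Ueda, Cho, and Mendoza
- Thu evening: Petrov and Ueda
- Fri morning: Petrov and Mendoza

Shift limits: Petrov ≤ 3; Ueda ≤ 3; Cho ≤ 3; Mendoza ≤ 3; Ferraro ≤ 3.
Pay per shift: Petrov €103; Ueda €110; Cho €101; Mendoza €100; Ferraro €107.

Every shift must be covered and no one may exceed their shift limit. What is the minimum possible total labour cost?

Thu evening can only be covered by Petrov and Ueda, so that assignment is forced.
Fri morning can only be covered by Petrov and Mendoza, so that assignment is forced.
Picking the cheapest available docent for each shift independently would cost €1025, but that ignores the shift limits.
An optimal schedule: Tue evening→Cho, Wed morning→Mendoza, Wed afternoon→Cho, Wed evening→Ferraro, Thu morning→Mendoza, Thu afternoon→Cho, Thu evening→Petrov+Ueda, Fri morning→Mendoza+Petrov.
Total: 101 + 100 + 101 + 107 + 100 + 101 + 103 + 110 + 100 + 103 = €1026.

€1026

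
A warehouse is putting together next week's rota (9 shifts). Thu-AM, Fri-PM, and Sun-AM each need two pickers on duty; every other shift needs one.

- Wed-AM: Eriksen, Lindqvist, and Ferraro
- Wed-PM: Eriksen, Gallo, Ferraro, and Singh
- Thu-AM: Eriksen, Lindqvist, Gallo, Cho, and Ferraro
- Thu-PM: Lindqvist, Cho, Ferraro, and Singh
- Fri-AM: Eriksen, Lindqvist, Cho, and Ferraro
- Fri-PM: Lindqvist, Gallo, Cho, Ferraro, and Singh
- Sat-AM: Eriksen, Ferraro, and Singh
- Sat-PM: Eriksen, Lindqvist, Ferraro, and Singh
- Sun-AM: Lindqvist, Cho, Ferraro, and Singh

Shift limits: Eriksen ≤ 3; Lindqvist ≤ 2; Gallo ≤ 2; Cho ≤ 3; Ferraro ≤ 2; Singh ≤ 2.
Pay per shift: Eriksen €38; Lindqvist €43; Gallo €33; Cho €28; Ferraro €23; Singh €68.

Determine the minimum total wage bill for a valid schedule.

€396

Picking the cheapest available picker for each shift independently would cost €291, but that ignores the shift limits.
An optimal schedule: Wed-AM→Eriksen, Wed-PM→Eriksen, Thu-AM→Gallo+Cho, Thu-PM→Lindqvist, Fri-AM→Lindqvist, Fri-PM→Gallo+Cho, Sat-AM→Eriksen, Sat-PM→Ferraro, Sun-AM→Cho+Ferraro.
Total: 38 + 38 + 33 + 28 + 43 + 43 + 33 + 28 + 38 + 23 + 28 + 23 = €396.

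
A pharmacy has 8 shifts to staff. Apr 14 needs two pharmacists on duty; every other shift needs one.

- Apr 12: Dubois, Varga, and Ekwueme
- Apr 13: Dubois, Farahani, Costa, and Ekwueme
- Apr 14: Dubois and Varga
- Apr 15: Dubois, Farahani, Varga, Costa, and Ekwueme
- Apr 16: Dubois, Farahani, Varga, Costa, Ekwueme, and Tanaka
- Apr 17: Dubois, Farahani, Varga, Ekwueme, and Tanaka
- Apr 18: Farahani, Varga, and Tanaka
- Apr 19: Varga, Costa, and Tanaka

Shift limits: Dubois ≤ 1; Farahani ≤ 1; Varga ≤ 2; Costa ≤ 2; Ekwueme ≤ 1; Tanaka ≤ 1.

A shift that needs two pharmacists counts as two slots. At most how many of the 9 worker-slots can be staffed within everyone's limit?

8

Total capacity across all pharmacists is 1+1+2+2+1+1 = 8, and 9 slots are needed, so at most 8 can be filled.
An assignment achieving 8: Apr 12→Varga, Apr 13→Costa, Apr 14→Dubois+Varga, Apr 15→Ekwueme, Apr 17→Tanaka, Apr 18→Farahani, Apr 19→Costa.
Loads: Dubois 1/1, Farahani 1/1, Varga 2/2, Costa 2/2, Ekwueme 1/1, Tanaka 1/1.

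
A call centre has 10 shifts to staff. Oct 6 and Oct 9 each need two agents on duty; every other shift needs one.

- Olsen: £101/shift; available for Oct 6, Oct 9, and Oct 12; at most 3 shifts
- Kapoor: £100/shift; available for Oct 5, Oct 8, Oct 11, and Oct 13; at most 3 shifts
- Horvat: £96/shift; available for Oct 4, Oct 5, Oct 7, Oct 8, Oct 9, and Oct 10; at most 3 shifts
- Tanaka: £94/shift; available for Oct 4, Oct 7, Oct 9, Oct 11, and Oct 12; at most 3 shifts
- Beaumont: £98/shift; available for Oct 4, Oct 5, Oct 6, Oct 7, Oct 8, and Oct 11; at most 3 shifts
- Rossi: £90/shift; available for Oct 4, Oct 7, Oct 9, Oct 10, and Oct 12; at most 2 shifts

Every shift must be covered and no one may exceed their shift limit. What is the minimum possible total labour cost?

Oct 6 can only be covered by Olsen and Beaumont, so that assignment is forced.
Oct 13 can only be covered by Kapoor, so that assignment is forced.
Picking the cheapest available agent for each shift independently would cost £1129, but that ignores the shift limits.
An optimal schedule: Oct 4→Tanaka, Oct 5→Horvat, Oct 6→Beaumont+Olsen, Oct 7→Beaumont, Oct 8→Horvat, Oct 9→Tanaka+Horvat, Oct 10→Rossi, Oct 11→Tanaka, Oct 12→Rossi, Oct 13→Kapoor.
Total: 94 + 96 + 98 + 101 + 98 + 96 + 94 + 96 + 90 + 94 + 90 + 100 = £1147.

£1147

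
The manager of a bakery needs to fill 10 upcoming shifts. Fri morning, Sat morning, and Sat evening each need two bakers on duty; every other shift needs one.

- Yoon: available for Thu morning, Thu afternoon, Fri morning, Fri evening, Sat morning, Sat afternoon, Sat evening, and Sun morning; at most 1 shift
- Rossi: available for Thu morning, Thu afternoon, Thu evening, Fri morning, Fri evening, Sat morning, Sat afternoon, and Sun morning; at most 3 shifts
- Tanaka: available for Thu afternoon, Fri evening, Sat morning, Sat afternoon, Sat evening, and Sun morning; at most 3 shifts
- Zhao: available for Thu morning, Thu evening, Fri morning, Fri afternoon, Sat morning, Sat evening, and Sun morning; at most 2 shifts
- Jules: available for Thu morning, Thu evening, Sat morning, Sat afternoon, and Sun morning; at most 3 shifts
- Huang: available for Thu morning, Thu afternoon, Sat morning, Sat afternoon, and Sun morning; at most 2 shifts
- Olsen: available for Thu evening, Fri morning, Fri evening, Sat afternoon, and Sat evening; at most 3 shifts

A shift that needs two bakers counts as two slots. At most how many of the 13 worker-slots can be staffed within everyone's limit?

13

Total capacity across all bakers is 1+3+3+2+3+2+3 = 17, and 13 slots are needed, so at most 13 can be filled.
An assignment achieving 13: Thu morning→Jules, Thu afternoon→Yoon, Thu evening→Rossi, Fri morning→Rossi+Zhao, Fri afternoon→Zhao, Fri evening→Rossi, Sat morning→Tanaka+Jules, Sat afternoon→Tanaka, Sat evening→Tanaka+Olsen, Sun morning→Jules.
Loads: Yoon 1/1, Rossi 3/3, Tanaka 3/3, Zhao 2/2, Jules 3/3, Huang 0/2, Olsen 1/3.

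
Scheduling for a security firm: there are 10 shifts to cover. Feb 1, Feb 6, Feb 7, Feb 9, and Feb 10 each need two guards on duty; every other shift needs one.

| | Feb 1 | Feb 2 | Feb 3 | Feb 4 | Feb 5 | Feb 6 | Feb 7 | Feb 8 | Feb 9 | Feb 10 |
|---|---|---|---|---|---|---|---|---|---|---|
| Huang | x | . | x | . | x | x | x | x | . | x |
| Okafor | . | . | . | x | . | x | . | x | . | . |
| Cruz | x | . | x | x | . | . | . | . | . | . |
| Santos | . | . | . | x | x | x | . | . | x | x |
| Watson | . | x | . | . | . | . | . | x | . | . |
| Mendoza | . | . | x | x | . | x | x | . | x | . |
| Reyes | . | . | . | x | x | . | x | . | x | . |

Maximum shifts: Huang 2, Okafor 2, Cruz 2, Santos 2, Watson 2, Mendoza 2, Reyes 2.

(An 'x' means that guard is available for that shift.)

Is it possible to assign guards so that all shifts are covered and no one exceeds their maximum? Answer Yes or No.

Total capacity is 2+2+2+2+2+2+2 = 14 but 15 worker-slots are needed — infeasible.

No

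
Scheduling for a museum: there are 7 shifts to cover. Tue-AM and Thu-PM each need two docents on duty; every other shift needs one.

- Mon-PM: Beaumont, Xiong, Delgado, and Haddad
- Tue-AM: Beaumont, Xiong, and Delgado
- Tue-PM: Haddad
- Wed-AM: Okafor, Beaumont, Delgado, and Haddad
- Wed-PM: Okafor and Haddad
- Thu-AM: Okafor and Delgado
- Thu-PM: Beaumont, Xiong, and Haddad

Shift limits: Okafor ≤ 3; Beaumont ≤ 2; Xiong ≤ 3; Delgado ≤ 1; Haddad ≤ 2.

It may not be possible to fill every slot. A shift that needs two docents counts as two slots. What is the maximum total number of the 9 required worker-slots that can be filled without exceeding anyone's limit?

9

Total capacity across all docents is 3+2+3+1+2 = 11, and 9 slots are needed, so at most 9 can be filled.
An assignment achieving 9: Mon-PM→Xiong, Tue-AM→Beaumont+Xiong, Tue-PM→Haddad, Wed-AM→Okafor, Wed-PM→Okafor, Thu-AM→Okafor, Thu-PM→Beaumont+Xiong.
Loads: Okafor 3/3, Beaumont 2/2, Xiong 3/3, Delgado 0/1, Haddad 1/2.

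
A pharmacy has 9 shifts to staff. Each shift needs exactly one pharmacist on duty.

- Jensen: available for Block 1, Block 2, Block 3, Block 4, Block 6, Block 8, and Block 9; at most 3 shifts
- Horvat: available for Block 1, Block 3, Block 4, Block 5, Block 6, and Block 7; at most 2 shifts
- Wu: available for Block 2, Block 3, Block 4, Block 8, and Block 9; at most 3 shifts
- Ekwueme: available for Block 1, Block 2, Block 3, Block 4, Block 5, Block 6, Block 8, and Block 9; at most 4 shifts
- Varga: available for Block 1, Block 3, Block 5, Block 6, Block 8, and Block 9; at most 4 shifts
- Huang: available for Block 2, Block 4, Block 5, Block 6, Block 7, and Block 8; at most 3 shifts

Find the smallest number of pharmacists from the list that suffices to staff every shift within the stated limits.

3

9 slots to fill and no one can take more than 4, so at least ⌈9/4⌉ = 3 pharmacists are needed.
Jensen, Horvat, and Ekwueme alone can cover everything: Block 1→Ekwueme, Block 2→Jensen, Block 3→Ekwueme, Block 4→Ekwueme, Block 5→Horvat, Block 6→Ekwueme, Block 7→Horvat, Block 8→Jensen, Block 9→Jensen.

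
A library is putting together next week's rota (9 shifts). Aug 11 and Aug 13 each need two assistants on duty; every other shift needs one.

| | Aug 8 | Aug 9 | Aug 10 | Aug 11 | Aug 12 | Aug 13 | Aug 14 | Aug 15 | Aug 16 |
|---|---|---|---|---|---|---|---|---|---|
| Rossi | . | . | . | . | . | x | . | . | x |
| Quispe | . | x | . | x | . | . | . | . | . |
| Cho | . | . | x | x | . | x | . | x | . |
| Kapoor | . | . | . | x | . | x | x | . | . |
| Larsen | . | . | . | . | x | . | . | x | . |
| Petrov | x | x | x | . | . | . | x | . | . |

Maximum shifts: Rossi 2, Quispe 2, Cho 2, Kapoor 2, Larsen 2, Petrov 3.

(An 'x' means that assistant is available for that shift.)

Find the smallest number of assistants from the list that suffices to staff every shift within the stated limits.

5

11 slots to fill and no one can take more than 3, so at least ⌈11/3⌉ = 4 assistants are needed.
Any 4 assistants together have capacity at most 3+2+2+2 = 9 < 11 slots, so 4 can never suffice.
Rossi, Quispe, Cho, Larsen, and Petrov alone can cover everything: Aug 8→Petrov, Aug 9→Quispe, Aug 10→Petrov, Aug 11→Quispe+Cho, Aug 12→Larsen, Aug 13→Rossi+Cho, Aug 14→Petrov, Aug 15→Larsen, Aug 16→Rossi.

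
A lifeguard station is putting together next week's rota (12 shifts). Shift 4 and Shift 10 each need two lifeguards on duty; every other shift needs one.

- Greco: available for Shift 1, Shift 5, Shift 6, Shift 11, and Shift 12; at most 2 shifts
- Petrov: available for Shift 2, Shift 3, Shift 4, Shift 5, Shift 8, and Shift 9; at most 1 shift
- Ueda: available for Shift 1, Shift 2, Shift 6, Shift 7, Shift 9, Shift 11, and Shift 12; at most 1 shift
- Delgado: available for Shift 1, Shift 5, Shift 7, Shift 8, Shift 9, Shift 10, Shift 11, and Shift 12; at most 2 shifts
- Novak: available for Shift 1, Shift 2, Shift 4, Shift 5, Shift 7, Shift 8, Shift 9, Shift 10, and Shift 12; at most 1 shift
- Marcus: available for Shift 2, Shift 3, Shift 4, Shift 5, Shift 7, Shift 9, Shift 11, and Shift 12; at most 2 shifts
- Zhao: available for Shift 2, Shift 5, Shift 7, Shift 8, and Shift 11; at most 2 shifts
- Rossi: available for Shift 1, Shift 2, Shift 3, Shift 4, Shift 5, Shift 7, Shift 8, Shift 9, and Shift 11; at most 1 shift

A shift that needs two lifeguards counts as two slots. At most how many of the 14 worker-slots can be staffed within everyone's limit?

Total capacity across all lifeguards is 2+1+1+2+1+2+2+1 = 12, and 14 slots are needed, so at most 12 can be filled.
An assignment achieving 12: Shift 1→Greco, Shift 2→Marcus, Shift 3→Petrov, Shift 4→Marcus+Rossi, Shift 6→Greco, Shift 7→Zhao, Shift 8→Delgado, Shift 10→Delgado+Novak, Shift 11→Zhao, Shift 12→Ueda.
Loads: Greco 2/2, Petrov 1/1, Ueda 1/1, Delgado 2/2, Novak 1/1, Marcus 2/2, Zhao 2/2, Rossi 1/1.

12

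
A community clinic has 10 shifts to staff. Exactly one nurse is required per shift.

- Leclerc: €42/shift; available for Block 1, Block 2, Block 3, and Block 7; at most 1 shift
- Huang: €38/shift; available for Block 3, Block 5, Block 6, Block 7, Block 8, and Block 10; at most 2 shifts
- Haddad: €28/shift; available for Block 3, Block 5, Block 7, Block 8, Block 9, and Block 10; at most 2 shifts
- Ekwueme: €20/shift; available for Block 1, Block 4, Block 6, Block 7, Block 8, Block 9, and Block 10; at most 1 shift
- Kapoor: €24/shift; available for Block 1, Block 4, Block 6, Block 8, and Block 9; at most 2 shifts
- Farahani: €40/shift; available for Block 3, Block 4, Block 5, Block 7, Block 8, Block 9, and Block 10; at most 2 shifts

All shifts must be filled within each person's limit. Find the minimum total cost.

Block 2 can only be covered by Leclerc, so that assignment is forced.
Picking the cheapest available nurse for each shift independently would cost €238, but that ignores the shift limits.
An optimal schedule: Block 1→Ekwueme, Block 2→Leclerc, Block 3→Haddad, Block 4→Kapoor, Block 5→Huang, Block 6→Huang, Block 7→Farahani, Block 8→Kapoor, Block 9→Haddad, Block 10→Farahani.
Total: 20 + 42 + 28 + 24 + 38 + 38 + 40 + 24 + 28 + 40 = €322.

€322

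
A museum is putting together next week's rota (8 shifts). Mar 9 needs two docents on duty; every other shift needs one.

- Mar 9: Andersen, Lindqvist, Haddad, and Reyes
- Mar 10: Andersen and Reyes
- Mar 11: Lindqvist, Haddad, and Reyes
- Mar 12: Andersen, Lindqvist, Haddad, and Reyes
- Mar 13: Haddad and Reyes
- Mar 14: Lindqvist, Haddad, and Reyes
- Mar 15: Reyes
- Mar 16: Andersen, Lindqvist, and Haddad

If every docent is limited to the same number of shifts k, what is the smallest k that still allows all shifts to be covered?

With 4 docents and 9 worker-slots to fill, someone must work at least ⌈9/4⌉ = 3 shifts, so k ≥ 3.
k = 3 works: Mar 9→Lindqvist+Haddad, Mar 10→Andersen, Mar 11→Lindqvist, Mar 12→Andersen, Mar 13→Haddad, Mar 14→Lindqvist, Mar 15→Reyes, Mar 16→Andersen.
Loads: Andersen 3, Lindqvist 3, Haddad 2, Reyes 1 — all ≤ 3.

3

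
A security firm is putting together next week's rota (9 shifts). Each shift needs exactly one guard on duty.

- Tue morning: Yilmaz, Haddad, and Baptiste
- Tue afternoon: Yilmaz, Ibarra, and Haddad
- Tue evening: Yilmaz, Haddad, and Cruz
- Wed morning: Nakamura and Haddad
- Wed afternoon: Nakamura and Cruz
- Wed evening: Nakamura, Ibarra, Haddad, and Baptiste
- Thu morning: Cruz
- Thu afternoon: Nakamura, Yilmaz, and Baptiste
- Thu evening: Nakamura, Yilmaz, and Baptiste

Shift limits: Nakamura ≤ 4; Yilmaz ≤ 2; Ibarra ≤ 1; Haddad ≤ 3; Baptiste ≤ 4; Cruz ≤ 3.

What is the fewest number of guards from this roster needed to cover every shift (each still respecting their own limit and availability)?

9 slots to fill and no one can take more than 4, so at least ⌈9/4⌉ = 3 guards are needed.
Nakamura, Yilmaz, and Cruz alone can cover everything: Tue morning→Yilmaz, Tue afternoon→Yilmaz, Tue evening→Cruz, Wed morning→Nakamura, Wed afternoon→Cruz, Wed evening→Nakamura, Thu morning→Cruz, Thu afternoon→Nakamura, Thu evening→Nakamura.

3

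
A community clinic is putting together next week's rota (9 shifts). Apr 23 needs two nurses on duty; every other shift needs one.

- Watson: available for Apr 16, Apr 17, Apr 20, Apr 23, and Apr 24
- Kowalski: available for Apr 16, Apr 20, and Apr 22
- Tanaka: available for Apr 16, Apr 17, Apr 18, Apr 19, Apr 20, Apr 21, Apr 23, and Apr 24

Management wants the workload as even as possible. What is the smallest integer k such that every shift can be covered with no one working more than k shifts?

4

With 3 nurses and 10 worker-slots to fill, someone must work at least ⌈10/3⌉ = 4 shifts, so k ≥ 4.
k = 4 works: Apr 16→Watson, Apr 17→Watson, Apr 18→Tanaka, Apr 19→Tanaka, Apr 20→Kowalski, Apr 21→Tanaka, Apr 22→Kowalski, Apr 23→Watson+Tanaka, Apr 24→Watson.
Loads: Watson 4, Kowalski 2, Tanaka 4 — all ≤ 4.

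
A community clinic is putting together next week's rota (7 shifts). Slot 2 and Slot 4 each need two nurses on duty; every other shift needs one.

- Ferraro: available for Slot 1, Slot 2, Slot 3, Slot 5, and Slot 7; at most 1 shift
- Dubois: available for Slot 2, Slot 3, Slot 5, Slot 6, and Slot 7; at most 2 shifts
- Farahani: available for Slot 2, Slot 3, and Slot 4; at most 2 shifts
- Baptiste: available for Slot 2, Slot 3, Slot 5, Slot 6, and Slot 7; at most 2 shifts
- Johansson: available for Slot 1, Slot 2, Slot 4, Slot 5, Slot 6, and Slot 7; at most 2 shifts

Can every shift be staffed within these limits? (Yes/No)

Slot 4 can only be covered by Farahani and Johansson, so that assignment is forced.
One valid schedule: Slot 1→Ferraro, Slot 2→Farahani+Johansson, Slot 3→Dubois, Slot 4→Farahani+Johansson, Slot 5→Baptiste, Slot 6→Dubois, Slot 7→Baptiste.
Loads: Ferraro 1/1, Dubois 2/2, Farahani 2/2, Baptiste 2/2, Johansson 2/2 — all within limits.

Yes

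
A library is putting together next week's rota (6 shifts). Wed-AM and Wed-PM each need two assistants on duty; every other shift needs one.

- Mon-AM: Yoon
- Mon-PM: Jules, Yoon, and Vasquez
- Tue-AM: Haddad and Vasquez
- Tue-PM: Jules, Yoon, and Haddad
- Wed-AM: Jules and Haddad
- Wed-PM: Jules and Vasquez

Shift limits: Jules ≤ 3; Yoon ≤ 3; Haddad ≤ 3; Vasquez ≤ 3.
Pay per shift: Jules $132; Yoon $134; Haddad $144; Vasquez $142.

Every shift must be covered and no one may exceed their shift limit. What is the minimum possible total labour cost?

$1092

Mon-AM can only be covered by Yoon, so that assignment is forced.
Wed-AM can only be covered by Jules and Haddad, so that assignment is forced.
Wed-PM can only be covered by Jules and Vasquez, so that assignment is forced.
Picking the cheapest available assistant for each shift independently would cost $1090, but that ignores the shift limits.
An optimal schedule: Mon-AM→Yoon, Mon-PM→Jules, Tue-AM→Vasquez, Tue-PM→Yoon, Wed-AM→Jules+Haddad, Wed-PM→Jules+Vasquez.
Total: 134 + 132 + 142 + 134 + 132 + 144 + 132 + 142 = $1092.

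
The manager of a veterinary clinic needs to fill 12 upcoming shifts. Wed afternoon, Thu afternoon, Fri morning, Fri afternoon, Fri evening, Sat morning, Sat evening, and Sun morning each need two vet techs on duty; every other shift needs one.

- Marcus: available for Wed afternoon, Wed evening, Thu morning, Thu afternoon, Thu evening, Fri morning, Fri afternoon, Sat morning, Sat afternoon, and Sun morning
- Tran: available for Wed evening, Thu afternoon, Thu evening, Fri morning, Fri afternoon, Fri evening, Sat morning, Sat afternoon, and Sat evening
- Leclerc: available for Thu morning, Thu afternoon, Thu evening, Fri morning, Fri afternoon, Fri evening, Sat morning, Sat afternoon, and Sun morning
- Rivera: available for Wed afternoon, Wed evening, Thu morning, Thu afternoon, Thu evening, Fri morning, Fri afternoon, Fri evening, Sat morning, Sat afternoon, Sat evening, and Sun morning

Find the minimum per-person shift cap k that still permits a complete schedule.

With 4 vet techs and 20 worker-slots to fill, someone must work at least ⌈20/4⌉ = 5 shifts, so k ≥ 5.
k = 5 works: Wed afternoon→Marcus+Rivera, Wed evening→Marcus, Thu morning→Marcus, Thu afternoon→Tran+Leclerc, Thu evening→Marcus, Fri morning→Tran+Rivera, Fri afternoon→Leclerc+Rivera, Fri evening→Tran+Leclerc, Sat morning→Leclerc+Rivera, Sat afternoon→Tran, Sat evening→Tran+Rivera, Sun morning→Marcus+Leclerc.
Loads: Marcus 5, Tran 5, Leclerc 5, Rivera 5 — all ≤ 5.

5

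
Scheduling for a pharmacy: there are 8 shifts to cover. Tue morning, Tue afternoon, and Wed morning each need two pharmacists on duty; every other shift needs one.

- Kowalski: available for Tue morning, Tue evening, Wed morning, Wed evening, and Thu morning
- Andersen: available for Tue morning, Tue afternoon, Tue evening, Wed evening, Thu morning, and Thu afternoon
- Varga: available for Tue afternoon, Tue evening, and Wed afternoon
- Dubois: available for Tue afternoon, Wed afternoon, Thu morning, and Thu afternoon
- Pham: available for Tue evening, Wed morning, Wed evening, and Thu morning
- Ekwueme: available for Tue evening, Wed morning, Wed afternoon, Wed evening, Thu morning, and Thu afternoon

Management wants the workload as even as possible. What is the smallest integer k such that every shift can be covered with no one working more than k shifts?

With 6 pharmacists and 11 worker-slots to fill, someone must work at least ⌈11/6⌉ = 2 shifts, so k ≥ 2.
k = 2 works: Tue morning→Kowalski+Andersen, Tue afternoon→Andersen+Varga, Tue evening→Ekwueme, Wed morning→Kowalski+Pham, Wed afternoon→Varga, Wed evening→Pham, Thu morning→Dubois, Thu afternoon→Dubois.
Loads: Kowalski 2, Andersen 2, Varga 2, Dubois 2, Pham 2, Ekwueme 1 — all ≤ 2.

2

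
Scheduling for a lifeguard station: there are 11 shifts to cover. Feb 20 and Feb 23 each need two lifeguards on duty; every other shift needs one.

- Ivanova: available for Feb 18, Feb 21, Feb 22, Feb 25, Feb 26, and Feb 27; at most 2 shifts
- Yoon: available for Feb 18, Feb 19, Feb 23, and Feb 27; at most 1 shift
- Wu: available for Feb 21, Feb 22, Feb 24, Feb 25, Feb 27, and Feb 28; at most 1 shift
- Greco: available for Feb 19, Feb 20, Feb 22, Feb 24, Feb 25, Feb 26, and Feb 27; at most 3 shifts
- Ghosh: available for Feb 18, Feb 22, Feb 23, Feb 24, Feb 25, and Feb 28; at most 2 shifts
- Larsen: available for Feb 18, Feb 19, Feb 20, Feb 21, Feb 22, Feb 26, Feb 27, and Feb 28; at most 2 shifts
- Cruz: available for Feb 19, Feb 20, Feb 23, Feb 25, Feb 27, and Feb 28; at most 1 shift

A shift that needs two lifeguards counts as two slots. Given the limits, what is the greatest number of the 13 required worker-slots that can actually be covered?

Total capacity across all lifeguards is 2+1+1+3+2+2+1 = 12, and 13 slots are needed, so at most 12 can be filled.
An assignment achieving 12: Feb 18→Ghosh, Feb 19→Greco, Feb 20→Greco+Larsen, Feb 21→Ivanova, Feb 22→Greco, Feb 23→Yoon+Ghosh, Feb 24→Wu, Feb 25→Cruz, Feb 26→Ivanova, Feb 28→Larsen.
Loads: Ivanova 2/2, Yoon 1/1, Wu 1/1, Greco 3/3, Ghosh 2/2, Larsen 2/2, Cruz 1/1.

12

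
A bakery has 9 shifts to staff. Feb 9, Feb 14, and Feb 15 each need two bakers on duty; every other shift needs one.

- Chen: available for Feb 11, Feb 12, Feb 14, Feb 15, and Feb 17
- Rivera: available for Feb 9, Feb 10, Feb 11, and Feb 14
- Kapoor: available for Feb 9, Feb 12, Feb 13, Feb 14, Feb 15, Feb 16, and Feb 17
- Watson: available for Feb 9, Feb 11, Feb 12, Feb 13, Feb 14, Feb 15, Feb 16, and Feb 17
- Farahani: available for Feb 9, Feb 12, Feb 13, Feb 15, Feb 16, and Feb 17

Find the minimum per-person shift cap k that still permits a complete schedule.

3

With 5 bakers and 12 worker-slots to fill, someone must work at least ⌈12/5⌉ = 3 shifts, so k ≥ 3.
k = 3 works: Feb 9→Rivera+Kapoor, Feb 10→Rivera, Feb 11→Chen, Feb 12→Chen, Feb 13→Kapoor, Feb 14→Rivera+Watson, Feb 15→Watson+Farahani, Feb 16→Kapoor, Feb 17→Chen.
Loads: Chen 3, Rivera 3, Kapoor 3, Watson 2, Farahani 1 — all ≤ 3.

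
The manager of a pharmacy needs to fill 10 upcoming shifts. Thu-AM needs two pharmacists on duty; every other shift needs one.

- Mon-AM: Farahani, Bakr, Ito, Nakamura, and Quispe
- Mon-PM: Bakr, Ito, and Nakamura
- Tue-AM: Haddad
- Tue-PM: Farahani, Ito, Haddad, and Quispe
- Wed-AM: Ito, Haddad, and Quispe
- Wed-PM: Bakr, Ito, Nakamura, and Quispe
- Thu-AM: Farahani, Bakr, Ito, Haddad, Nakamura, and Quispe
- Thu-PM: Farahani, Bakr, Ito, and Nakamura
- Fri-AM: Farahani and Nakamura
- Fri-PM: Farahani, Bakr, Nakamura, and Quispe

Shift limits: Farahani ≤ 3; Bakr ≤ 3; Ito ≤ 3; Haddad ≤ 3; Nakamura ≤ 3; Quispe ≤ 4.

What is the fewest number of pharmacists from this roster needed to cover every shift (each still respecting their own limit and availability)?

4

11 slots to fill and no one can take more than 4, so at least ⌈11/4⌉ = 3 pharmacists are needed.
Any 3 pharmacists together have capacity at most 4+3+3 = 10 < 11 slots, so 3 can never suffice.
Farahani, Bakr, Ito, and Haddad alone can cover everything: Mon-AM→Farahani, Mon-PM→Bakr, Tue-AM→Haddad, Tue-PM→Ito, Wed-AM→Ito, Wed-PM→Bakr, Thu-AM→Ito+Haddad, Thu-PM→Bakr, Fri-AM→Farahani, Fri-PM→Farahani.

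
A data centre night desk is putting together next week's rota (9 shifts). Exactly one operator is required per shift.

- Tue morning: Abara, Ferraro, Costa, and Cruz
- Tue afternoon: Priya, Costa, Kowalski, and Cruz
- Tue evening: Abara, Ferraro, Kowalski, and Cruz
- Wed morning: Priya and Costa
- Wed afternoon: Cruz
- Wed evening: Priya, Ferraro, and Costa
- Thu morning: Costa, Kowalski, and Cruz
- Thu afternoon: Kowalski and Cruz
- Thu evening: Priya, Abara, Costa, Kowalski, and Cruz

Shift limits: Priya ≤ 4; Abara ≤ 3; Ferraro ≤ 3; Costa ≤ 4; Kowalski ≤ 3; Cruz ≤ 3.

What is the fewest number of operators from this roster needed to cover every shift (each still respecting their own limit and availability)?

9 slots to fill and no one can take more than 4, so at least ⌈9/4⌉ = 3 operators are needed.
Priya, Abara, and Cruz alone can cover everything: Tue morning→Abara, Tue afternoon→Priya, Tue evening→Abara, Wed morning→Priya, Wed afternoon→Cruz, Wed evening→Priya, Thu morning→Cruz, Thu afternoon→Cruz, Thu evening→Priya.

3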